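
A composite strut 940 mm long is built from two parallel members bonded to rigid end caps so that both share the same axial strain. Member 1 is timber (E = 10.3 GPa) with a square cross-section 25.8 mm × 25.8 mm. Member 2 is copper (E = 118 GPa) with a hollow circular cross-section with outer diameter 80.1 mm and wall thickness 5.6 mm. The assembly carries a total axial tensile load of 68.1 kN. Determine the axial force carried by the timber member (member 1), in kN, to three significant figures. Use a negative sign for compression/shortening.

2.89 kN

A_1 = 665.6 mm².
A_2 = 1311 mm².
Equal strain + equilibrium ⇒ each member carries load in proportion to AE: A₁E₁ = 6856000 N, A₂E₂ = 154700000 N, ΣAE = 161500000 N.
F₁ = P·A₁E₁/ΣAE = 68100·6856000/161500000 = 2891 N.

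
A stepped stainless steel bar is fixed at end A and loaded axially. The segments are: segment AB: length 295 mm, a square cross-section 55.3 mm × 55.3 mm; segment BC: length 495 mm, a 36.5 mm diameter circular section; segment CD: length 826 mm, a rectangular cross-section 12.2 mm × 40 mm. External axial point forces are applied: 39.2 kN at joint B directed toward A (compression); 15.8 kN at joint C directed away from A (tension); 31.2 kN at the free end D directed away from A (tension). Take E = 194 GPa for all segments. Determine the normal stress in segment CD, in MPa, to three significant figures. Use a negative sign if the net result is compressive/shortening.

Internal axial forces (sectioning from the free end, tension +): N_CD = 31.2 kN, N_BC = 47 kN, N_AB = 7.8 kN.
A_CD = 488 mm².
σ_CD = N_CD/A_CD = 31200/488 = 63.93 MPa.

63.9 MPa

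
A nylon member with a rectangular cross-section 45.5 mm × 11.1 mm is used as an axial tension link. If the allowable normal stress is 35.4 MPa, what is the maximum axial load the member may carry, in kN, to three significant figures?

17.9 kN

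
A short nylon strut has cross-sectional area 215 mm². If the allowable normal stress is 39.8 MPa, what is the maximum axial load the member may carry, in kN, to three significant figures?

8.56 kN

P_max = σ_allow · A = 39.8 · 215 = 8557 N = 8.557 kN.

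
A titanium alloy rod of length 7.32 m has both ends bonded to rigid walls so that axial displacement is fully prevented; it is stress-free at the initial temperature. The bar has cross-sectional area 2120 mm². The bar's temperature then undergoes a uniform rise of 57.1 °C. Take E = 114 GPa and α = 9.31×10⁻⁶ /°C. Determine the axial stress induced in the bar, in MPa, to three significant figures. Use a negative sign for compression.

Free thermal expansion αLΔT = 9.31e-6 · 7320 · 57.1 = 3.891 mm.
The walls impose strain ε = −(3.891)/7320 = -5.3160e-04; σ = Eε = 114000 · -5.3160e-04 = -60.6 MPa.

-60.6 MPa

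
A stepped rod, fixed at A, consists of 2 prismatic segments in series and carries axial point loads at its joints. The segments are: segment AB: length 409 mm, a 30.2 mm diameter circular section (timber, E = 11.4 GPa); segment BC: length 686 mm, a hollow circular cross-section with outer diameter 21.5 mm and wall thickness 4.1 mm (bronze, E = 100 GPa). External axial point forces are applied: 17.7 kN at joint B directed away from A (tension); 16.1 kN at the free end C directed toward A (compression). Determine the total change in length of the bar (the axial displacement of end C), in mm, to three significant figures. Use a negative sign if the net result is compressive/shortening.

Internal axial forces (sectioning from the free end, tension +): N_BC = -16.1 kN, N_AB = 1.6 kN.
A_AB = 716.3 mm².
A_BC = 224.1 mm².
δ_AB = 1600·409/(716.3·11400) = 0.08014 mm
δ_BC = -16100·686/(224.1·100000) = -0.4928 mm
δ = Σδ_i = -0.4127 mm.

-0.413 mm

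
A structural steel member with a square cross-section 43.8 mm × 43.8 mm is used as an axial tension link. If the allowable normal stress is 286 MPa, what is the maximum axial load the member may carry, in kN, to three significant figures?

A = 1918 mm².
P_max = σ_allow · A = 286 · 1918 = 548700 N = 548.7 kN.

549 kN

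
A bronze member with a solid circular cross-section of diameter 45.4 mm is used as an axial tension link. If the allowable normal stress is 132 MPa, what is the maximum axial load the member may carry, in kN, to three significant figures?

214 kN

A = 1619 mm².
P_max = σ_allow · A = 132 · 1619 = 213700 N = 213.7 kN.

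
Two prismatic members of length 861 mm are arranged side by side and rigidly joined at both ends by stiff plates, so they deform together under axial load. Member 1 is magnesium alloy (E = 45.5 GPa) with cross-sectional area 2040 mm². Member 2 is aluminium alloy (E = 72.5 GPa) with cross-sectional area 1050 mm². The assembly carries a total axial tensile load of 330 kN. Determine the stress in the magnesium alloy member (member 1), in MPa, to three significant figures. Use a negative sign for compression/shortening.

Equal strain + equilibrium ⇒ each member carries load in proportion to AE: A₁E₁ = 92820000 N, A₂E₂ = 76120000 N, ΣAE = 168900000 N.
σ₁ = P·E₁/ΣAE = 330000·45500/168900000 = 88.88 MPa.

88.9 MPa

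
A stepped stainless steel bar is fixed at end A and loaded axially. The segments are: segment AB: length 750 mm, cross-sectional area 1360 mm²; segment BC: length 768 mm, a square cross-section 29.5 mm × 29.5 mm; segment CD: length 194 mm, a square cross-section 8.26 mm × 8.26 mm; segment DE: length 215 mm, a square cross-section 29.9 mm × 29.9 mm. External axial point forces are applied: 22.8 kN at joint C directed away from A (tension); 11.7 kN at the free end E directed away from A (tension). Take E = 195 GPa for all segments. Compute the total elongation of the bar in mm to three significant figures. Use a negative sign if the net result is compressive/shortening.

0.439 mm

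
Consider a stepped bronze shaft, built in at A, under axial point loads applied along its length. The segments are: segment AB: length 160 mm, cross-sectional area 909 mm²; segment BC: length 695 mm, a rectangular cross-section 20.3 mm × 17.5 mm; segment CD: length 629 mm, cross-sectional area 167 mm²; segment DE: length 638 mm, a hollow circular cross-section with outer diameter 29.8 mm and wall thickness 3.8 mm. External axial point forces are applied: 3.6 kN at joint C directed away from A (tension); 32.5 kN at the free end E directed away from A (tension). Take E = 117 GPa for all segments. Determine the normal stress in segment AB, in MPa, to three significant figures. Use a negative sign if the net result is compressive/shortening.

39.7 MPa

Internal axial forces (sectioning from the free end, tension +): N_DE = 32.5 kN, N_CD = 32.5 kN, N_BC = 36.1 kN, N_AB = 36.1 kN.
σ_AB = N_AB/A_AB = 36100/909 = 39.71 MPa.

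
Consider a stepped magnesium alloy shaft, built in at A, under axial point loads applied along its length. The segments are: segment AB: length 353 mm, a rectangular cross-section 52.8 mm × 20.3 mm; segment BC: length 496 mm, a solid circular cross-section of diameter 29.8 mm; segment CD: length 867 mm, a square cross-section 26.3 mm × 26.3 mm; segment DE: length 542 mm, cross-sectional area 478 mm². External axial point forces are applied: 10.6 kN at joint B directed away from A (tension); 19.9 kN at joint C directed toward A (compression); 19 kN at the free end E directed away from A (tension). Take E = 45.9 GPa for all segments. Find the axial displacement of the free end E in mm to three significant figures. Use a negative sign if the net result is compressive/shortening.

1.04 mm

Internal axial forces (sectioning from the free end, tension +): N_DE = 19 kN, N_CD = 19 kN, N_BC = -0.9 kN, N_AB = 9.7 kN.
A_AB = 1072 mm².
A_BC = 697.5 mm².
A_CD = 691.7 mm².
δ_AB = 9700·353/(1072·45900) = 0.0696 mm
δ_BC = -900·496/(697.5·45900) = -0.01394 mm
δ_CD = 19000·867/(691.7·45900) = 0.5189 mm
δ_DE = 19000·542/(478·45900) = 0.4694 mm
δ = Σδ_i = 1.044 mm.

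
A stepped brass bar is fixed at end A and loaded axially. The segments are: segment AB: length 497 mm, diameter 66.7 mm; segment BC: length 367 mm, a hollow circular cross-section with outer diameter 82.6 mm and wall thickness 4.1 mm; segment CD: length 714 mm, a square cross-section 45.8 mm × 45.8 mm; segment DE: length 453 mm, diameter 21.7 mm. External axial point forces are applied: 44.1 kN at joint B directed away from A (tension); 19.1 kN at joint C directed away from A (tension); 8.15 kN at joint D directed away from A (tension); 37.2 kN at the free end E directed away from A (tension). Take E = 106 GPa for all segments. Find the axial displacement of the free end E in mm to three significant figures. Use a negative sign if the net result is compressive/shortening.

0.942 mm

Internal axial forces (sectioning from the free end, tension +): N_DE = 37.2 kN, N_CD = 45.35 kN, N_BC = 64.45 kN, N_AB = 108.6 kN.
A_AB = 3494 mm².
A_BC = 1011 mm².
A_CD = 2098 mm².
A_DE = 369.8 mm².
δ_AB = 108600·497/(3494·106000) = 0.1457 mm
δ_BC = 64450·367/(1011·106000) = 0.2207 mm
δ_CD = 45350·714/(2098·106000) = 0.1456 mm
δ_DE = 37200·453/(369.8·106000) = 0.4299 mm
δ = Σδ_i = 0.9418 mm.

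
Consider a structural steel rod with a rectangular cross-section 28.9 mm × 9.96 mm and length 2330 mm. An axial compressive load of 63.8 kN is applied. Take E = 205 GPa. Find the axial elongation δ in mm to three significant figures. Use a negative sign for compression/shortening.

-2.52 mm

A = 287.8 mm².
δ_mech = NL/(AE) = -63800·2330/(287.8·205000) = -2.519 mm.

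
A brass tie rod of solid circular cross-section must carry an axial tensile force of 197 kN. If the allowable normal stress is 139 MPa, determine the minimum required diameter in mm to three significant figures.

42.5 mm

Required area A ≥ P/σ_allow = 197000/139 = 1417 mm².
For a solid circular section, d ≥ √(4A/π) = 42.48 mm.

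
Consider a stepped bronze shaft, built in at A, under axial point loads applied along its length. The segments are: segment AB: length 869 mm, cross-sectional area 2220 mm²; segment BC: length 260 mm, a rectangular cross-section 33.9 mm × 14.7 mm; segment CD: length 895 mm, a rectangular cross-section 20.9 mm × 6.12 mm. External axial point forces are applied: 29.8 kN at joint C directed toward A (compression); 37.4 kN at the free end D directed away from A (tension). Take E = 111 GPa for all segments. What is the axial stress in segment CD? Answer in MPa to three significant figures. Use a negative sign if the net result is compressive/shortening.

292 MPa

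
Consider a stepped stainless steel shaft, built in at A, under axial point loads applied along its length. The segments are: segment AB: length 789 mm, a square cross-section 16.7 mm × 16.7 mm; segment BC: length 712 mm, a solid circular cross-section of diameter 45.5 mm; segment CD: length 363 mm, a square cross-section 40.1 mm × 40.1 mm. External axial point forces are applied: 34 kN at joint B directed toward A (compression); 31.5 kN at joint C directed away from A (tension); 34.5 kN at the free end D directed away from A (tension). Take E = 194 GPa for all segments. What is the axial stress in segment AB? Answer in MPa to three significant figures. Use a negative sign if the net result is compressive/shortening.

Internal axial forces (sectioning from the free end, tension +): N_CD = 34.5 kN, N_BC = 66 kN, N_AB = 32 kN.
A_AB = 278.9 mm².
σ_AB = N_AB/A_AB = 32000/278.9 = 114.7 MPa.

115 MPa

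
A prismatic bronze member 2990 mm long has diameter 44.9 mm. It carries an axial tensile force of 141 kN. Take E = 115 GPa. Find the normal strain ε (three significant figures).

7.74e-04

A = 1583 mm².
σ = N/A = 89.05 MPa; ε = σ/E = 89.05/115000 = 7.744e-04.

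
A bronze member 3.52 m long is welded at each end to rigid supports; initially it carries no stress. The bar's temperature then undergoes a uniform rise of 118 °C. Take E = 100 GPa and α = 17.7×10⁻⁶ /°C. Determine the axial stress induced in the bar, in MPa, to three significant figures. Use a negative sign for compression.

-209 MPa

Free thermal expansion αLΔT = 17.7e-6 · 3520 · 118 = 7.352 mm.
The walls impose strain ε = −(7.352)/3520 = -2.0886e-03; σ = Eε = 100000 · -2.0886e-03 = -208.9 MPa.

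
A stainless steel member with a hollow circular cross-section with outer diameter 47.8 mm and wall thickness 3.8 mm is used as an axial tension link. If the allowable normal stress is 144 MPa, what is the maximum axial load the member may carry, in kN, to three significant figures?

A = 525.3 mm².
P_max = σ_allow · A = 144 · 525.3 = 75640 N = 75.64 kN.

75.6 kN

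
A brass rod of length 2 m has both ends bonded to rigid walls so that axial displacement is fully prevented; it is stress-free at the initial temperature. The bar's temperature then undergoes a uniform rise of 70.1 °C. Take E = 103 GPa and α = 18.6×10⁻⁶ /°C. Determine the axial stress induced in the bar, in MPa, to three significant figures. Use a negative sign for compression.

Free thermal expansion αLΔT = 18.6e-6 · 2000 · 70.1 = 2.608 mm.
The walls impose strain ε = −(2.608)/2000 = -1.3039e-03; σ = Eε = 103000 · -1.3039e-03 = -134.3 MPa.

-134 MPa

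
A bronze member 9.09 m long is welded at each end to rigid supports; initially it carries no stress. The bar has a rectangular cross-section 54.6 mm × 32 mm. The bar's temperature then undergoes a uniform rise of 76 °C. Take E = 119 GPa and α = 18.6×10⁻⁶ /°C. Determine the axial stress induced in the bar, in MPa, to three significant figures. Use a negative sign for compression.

-168 MPa

Free thermal expansion αLΔT = 18.6e-6 · 9090 · 76 = 12.85 mm.
The walls impose strain ε = −(12.85)/9090 = -1.4136e-03; σ = Eε = 119000 · -1.4136e-03 = -168.2 MPa.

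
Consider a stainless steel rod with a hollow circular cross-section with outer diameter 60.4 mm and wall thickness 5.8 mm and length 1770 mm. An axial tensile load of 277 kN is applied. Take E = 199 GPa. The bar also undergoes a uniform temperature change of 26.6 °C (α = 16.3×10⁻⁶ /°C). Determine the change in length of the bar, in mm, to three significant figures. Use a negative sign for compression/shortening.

A = 994.9 mm².
δ_mech = NL/(AE) = 277000·1770/(994.9·199000) = 2.476 mm.
δ_thermal = αLΔT = 16.3e-6·1770·26.6 = 0.7674 mm.
δ = δ_mech + δ_thermal = 3.244 mm.

3.24 mm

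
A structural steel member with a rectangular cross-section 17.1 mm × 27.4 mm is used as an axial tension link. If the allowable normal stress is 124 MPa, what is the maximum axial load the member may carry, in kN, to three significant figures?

58.1 kN

A = 468.5 mm².
P_max = σ_allow · A = 124 · 468.5 = 58100 N = 58.1 kN.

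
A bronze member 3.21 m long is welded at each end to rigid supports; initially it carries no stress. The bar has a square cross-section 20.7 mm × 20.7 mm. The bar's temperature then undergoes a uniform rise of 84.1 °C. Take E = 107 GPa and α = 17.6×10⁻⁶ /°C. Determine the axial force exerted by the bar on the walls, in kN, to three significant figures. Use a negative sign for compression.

-67.9 kN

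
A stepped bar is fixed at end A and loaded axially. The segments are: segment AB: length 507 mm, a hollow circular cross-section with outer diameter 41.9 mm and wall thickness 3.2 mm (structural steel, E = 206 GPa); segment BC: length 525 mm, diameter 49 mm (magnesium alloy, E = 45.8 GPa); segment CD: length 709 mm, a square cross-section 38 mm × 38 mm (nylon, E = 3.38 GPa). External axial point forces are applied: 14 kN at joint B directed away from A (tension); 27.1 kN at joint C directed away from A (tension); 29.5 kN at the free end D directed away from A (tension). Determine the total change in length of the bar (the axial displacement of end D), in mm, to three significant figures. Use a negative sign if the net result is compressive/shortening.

5.08 mm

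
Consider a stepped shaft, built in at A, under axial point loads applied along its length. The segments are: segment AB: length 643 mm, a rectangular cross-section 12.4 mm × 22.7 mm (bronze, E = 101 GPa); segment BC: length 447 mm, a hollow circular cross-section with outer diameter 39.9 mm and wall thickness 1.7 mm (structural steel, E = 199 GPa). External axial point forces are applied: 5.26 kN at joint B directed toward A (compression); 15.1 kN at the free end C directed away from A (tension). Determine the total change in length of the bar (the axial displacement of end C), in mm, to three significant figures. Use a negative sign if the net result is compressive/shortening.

0.389 mm

Internal axial forces (sectioning from the free end, tension +): N_BC = 15.1 kN, N_AB = 9.84 kN.
A_AB = 281.5 mm².
A_BC = 204 mm².
δ_AB = 9840·643/(281.5·101000) = 0.2226 mm
δ_BC = 15100·447/(204·199000) = 0.1663 mm
δ = Σδ_i = 0.3888 mm.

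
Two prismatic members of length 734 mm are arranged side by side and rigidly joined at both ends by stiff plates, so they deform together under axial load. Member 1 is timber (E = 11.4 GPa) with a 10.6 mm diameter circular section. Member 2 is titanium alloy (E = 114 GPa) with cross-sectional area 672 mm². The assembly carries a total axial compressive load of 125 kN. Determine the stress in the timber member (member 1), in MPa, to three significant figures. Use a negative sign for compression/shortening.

A_1 = 88.25 mm².
Equal strain + equilibrium ⇒ each member carries load in proportion to AE: A₁E₁ = 1006000 N, A₂E₂ = 76610000 N, ΣAE = 77610000 N.
σ₁ = P·E₁/ΣAE = -125000·11400/77610000 = -18.36 MPa.

-18.4 MPa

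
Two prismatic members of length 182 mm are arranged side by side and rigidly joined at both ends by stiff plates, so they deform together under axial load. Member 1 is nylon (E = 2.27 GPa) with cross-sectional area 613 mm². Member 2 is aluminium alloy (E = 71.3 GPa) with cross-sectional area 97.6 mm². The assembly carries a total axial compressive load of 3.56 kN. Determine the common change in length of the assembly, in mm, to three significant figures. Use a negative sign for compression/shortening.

Equal strain + equilibrium ⇒ each member carries load in proportion to AE: A₁E₁ = 1392000 N, A₂E₂ = 6959000 N, ΣAE = 8350000 N.
δ = PL/ΣAE = -3560·182/8350000 = -0.07759 mm.

-0.0776 mm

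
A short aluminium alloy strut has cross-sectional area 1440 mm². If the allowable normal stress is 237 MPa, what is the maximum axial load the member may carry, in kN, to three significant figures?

341 kN

P_max = σ_allow · A = 237 · 1440 = 341300 N = 341.3 kN.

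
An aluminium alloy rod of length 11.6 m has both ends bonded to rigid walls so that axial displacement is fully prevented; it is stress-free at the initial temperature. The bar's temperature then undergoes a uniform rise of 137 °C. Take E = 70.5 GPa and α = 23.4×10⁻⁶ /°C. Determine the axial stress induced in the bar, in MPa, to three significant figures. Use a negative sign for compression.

-226 MPa

Free thermal expansion αLΔT = 23.4e-6 · 11600 · 137 = 37.19 mm.
The walls impose strain ε = −(37.19)/11600 = -3.2058e-03; σ = Eε = 70500 · -3.2058e-03 = -226 MPa.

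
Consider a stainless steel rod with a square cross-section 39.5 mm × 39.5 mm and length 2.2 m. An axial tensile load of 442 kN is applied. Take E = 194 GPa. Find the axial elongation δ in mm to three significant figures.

A = 1560 mm².
δ_mech = NL/(AE) = 442000·2200/(1560·194000) = 3.213 mm.

3.21 mm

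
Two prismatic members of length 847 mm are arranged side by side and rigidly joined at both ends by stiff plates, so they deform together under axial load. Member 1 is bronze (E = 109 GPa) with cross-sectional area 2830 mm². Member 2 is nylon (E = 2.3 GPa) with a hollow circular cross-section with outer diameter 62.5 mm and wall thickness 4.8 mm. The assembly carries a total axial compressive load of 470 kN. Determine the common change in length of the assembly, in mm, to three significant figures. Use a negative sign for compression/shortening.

-1.28 mm

A_2 = 870.1 mm².
Equal strain + equilibrium ⇒ each member carries load in proportion to AE: A₁E₁ = 308500000 N, A₂E₂ = 2001000 N, ΣAE = 310500000 N.
δ = PL/ΣAE = -470000·847/310500000 = -1.282 mm.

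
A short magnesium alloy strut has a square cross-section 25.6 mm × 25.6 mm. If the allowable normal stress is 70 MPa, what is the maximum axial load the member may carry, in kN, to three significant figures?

45.9 kN

A = 655.4 mm².
P_max = σ_allow · A = 70 · 655.4 = 45880 N = 45.88 kN.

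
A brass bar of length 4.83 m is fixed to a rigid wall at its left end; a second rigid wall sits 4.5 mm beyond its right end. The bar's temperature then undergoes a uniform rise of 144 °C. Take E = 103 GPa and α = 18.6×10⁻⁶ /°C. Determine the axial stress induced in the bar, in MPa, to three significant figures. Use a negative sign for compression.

-180 MPa

Free thermal expansion αLΔT = 18.6e-6 · 4830 · 144 = 12.94 mm.
The walls engage after the gap closes; constrained expansion = 12.94 − 4.5 = 8.437 mm.
The walls impose strain ε = −(8.437)/4830 = -1.7467e-03; σ = Eε = 103000 · -1.7467e-03 = -179.9 MPa.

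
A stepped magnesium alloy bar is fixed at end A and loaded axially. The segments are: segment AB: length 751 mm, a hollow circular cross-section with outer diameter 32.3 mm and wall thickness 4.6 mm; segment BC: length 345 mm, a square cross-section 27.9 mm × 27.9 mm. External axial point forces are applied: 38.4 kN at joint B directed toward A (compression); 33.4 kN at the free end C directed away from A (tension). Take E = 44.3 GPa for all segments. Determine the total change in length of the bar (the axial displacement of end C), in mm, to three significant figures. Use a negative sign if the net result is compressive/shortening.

Internal axial forces (sectioning from the free end, tension +): N_BC = 33.4 kN, N_AB = -5 kN.
A_AB = 400.3 mm².
A_BC = 778.4 mm².
δ_AB = -5000·751/(400.3·44300) = -0.2117 mm
δ_BC = 33400·345/(778.4·44300) = 0.3342 mm
δ = Σδ_i = 0.1224 mm.

0.122 mm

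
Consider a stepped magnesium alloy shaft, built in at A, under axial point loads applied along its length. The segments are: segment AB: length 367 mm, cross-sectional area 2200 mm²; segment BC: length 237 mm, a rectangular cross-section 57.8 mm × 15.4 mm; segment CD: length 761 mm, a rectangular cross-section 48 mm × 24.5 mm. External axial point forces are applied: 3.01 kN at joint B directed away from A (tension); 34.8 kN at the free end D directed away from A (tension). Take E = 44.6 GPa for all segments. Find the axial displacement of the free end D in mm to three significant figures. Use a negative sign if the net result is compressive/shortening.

Internal axial forces (sectioning from the free end, tension +): N_CD = 34.8 kN, N_BC = 34.8 kN, N_AB = 37.81 kN.
A_BC = 890.1 mm².
A_CD = 1176 mm².
δ_AB = 37810·367/(2200·44600) = 0.1414 mm
δ_BC = 34800·237/(890.1·44600) = 0.2078 mm
δ_CD = 34800·761/(1176·44600) = 0.5049 mm
δ = Σδ_i = 0.8541 mm.

0.854 mm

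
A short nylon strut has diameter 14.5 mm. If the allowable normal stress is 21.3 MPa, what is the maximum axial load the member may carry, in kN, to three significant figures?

A = 165.1 mm².
P_max = σ_allow · A = 21.3 · 165.1 = 3517 N = 3.517 kN.

3.52 kN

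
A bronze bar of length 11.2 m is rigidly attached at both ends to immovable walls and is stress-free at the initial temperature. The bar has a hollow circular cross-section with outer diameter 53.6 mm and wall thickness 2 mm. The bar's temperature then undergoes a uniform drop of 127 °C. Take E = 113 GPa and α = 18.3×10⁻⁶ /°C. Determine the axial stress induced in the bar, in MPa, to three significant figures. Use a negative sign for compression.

263 MPa

Free thermal expansion αLΔT = 18.3e-6 · 11200 · -127 = -26.03 mm.
The walls impose strain ε = −(-26.03)/11200 = 2.3241e-03; σ = Eε = 113000 · 2.3241e-03 = 262.6 MPa.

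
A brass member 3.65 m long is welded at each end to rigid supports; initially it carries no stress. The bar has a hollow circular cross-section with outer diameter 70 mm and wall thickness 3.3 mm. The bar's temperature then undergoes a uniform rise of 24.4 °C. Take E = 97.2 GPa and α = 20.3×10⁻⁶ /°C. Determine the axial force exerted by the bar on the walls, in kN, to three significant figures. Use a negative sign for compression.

Free thermal expansion αLΔT = 20.3e-6 · 3650 · 24.4 = 1.808 mm.
The walls impose strain ε = −(1.808)/3650 = -4.9532e-04; σ = Eε = 97200 · -4.9532e-04 = -48.15 MPa.
Wall reaction R = σ·A = -48.15·691.5 = -33290 N = -33.29 kN.

-33.3 kN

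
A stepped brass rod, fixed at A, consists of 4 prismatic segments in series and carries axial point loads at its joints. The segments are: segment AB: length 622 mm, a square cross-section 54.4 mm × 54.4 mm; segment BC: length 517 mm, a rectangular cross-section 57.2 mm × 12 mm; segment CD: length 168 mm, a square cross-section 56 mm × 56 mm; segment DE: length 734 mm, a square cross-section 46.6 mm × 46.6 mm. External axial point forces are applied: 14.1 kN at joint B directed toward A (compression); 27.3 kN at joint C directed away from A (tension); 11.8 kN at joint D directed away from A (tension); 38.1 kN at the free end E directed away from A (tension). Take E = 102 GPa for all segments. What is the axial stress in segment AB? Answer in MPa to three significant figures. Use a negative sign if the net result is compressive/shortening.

Internal axial forces (sectioning from the free end, tension +): N_DE = 38.1 kN, N_CD = 49.9 kN, N_BC = 77.2 kN, N_AB = 63.1 kN.
A_AB = 2959 mm².
σ_AB = N_AB/A_AB = 63100/2959 = 21.32 MPa.

21.3 MPa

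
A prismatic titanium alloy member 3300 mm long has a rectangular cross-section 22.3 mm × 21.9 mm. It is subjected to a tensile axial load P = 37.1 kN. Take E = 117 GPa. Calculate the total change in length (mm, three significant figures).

2.14 mm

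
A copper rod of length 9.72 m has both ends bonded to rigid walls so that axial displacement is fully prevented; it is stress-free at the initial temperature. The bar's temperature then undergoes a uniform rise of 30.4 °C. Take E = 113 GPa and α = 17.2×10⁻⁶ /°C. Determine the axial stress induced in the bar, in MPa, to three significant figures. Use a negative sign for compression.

Free thermal expansion αLΔT = 17.2e-6 · 9720 · 30.4 = 5.082 mm.
The walls impose strain ε = −(5.082)/9720 = -5.2288e-04; σ = Eε = 113000 · -5.2288e-04 = -59.09 MPa.

-59.1 MPa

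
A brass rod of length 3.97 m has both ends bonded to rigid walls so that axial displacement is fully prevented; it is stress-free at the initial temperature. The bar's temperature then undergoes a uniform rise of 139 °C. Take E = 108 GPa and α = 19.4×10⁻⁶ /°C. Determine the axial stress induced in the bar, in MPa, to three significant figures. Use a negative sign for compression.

Free thermal expansion αLΔT = 19.4e-6 · 3970 · 139 = 10.71 mm.
The walls impose strain ε = −(10.71)/3970 = -2.6966e-03; σ = Eε = 108000 · -2.6966e-03 = -291.2 MPa.

-291 MPa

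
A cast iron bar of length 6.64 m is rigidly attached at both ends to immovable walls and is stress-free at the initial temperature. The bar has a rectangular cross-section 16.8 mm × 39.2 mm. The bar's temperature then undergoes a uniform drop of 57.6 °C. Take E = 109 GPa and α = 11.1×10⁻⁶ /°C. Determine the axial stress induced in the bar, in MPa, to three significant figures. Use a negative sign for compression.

69.7 MPa

Free thermal expansion αLΔT = 11.1e-6 · 6640 · -57.6 = -4.245 mm.
The walls impose strain ε = −(-4.245)/6640 = 6.3936e-04; σ = Eε = 109000 · 6.3936e-04 = 69.69 MPa.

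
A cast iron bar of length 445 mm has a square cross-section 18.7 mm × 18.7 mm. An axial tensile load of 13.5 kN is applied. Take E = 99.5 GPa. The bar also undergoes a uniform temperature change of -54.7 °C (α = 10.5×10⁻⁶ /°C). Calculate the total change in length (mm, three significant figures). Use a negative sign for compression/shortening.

A = 349.7 mm².
δ_mech = NL/(AE) = 13500·445/(349.7·99500) = 0.1727 mm.
δ_thermal = αLΔT = 10.5e-6·445·-54.7 = -0.2556 mm.
δ = δ_mech + δ_thermal = -0.08293 mm.

-0.0829 mm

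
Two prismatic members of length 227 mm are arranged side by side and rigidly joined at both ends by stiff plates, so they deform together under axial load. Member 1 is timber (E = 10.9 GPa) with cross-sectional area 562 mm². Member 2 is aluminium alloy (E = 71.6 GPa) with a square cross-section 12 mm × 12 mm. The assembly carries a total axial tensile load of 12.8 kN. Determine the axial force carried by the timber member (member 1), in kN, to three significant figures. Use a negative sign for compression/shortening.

A_2 = 144 mm².
Equal strain + equilibrium ⇒ each member carries load in proportion to AE: A₁E₁ = 6126000 N, A₂E₂ = 10310000 N, ΣAE = 16440000 N.
F₁ = P·A₁E₁/ΣAE = 12800·6126000/16440000 = 4771 N.

4.77 kN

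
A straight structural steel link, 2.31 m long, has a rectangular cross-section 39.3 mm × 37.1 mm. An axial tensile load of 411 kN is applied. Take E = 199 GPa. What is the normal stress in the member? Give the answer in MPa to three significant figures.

282 MPa

A = 1458 mm².
σ = N/A = 411000/1458 = 281.9 MPa.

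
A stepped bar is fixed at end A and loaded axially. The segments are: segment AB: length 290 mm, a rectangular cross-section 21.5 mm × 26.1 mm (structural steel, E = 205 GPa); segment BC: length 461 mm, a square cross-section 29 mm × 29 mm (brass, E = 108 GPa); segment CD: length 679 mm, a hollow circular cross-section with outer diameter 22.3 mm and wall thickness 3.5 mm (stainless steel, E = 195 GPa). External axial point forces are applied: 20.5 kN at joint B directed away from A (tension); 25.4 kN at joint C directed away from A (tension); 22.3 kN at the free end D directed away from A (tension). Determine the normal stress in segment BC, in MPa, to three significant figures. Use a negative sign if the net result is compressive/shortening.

Internal axial forces (sectioning from the free end, tension +): N_CD = 22.3 kN, N_BC = 47.7 kN, N_AB = 68.2 kN.
A_BC = 841 mm².
σ_BC = N_BC/A_BC = 47700/841 = 56.72 MPa.

56.7 MPa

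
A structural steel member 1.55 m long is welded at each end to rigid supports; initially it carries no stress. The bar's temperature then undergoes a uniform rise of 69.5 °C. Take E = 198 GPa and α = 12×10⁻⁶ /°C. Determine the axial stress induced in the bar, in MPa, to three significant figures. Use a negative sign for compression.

Free thermal expansion αLΔT = 12e-6 · 1550 · 69.5 = 1.293 mm.
The walls impose strain ε = −(1.293)/1550 = -8.3400e-04; σ = Eε = 198000 · -8.3400e-04 = -165.1 MPa.

-165 MPa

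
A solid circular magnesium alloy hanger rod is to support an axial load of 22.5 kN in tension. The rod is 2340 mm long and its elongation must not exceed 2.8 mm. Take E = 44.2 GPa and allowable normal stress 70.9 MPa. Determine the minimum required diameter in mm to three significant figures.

23.3 mm

Required area A ≥ P/σ_allow = 22500/70.9 = 317.3 mm².
For a solid circular section, d ≥ √(4A/π) = 20.1 mm.
Elongation limit: A ≥ PL/(Eδ_allow) = 22500·2340/(44200·2.8) = 425.4 mm² ⇒ d ≥ 23.27 mm.
The elongation limit governs.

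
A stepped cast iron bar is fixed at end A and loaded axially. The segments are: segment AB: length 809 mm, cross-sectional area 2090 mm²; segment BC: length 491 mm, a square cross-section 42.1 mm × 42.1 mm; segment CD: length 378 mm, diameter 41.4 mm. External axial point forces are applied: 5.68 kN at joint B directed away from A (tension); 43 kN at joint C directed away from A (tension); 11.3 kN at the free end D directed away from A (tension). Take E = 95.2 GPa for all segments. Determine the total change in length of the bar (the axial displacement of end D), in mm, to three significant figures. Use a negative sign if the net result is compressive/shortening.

0.435 mm

Internal axial forces (sectioning from the free end, tension +): N_CD = 11.3 kN, N_BC = 54.3 kN, N_AB = 59.98 kN.
A_BC = 1772 mm².
A_CD = 1346 mm².
δ_AB = 59980·809/(2090·95200) = 0.2439 mm
δ_BC = 54300·491/(1772·95200) = 0.158 mm
δ_CD = 11300·378/(1346·95200) = 0.03333 mm
δ = Σδ_i = 0.4352 mm.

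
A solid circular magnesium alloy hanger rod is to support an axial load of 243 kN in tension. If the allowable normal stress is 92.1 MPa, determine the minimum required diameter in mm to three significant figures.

58.0 mm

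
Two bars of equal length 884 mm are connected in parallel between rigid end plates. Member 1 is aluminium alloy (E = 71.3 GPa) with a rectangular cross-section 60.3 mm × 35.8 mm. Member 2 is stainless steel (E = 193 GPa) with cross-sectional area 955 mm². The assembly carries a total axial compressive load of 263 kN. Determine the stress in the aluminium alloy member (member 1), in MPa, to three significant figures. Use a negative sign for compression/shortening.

A_1 = 2159 mm².
Equal strain + equilibrium ⇒ each member carries load in proportion to AE: A₁E₁ = 153900000 N, A₂E₂ = 184300000 N, ΣAE = 338200000 N.
σ₁ = P·E₁/ΣAE = -263000·71300/338200000 = -55.44 MPa.

-55.4 MPa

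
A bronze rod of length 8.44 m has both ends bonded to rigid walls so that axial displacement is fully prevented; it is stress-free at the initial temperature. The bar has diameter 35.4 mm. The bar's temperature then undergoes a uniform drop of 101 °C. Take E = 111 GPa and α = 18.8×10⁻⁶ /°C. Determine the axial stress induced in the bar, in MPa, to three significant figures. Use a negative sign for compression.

211 MPa

Free thermal expansion αLΔT = 18.8e-6 · 8440 · -101 = -16.03 mm.
The walls impose strain ε = −(-16.03)/8440 = 1.8988e-03; σ = Eε = 111000 · 1.8988e-03 = 210.8 MPa.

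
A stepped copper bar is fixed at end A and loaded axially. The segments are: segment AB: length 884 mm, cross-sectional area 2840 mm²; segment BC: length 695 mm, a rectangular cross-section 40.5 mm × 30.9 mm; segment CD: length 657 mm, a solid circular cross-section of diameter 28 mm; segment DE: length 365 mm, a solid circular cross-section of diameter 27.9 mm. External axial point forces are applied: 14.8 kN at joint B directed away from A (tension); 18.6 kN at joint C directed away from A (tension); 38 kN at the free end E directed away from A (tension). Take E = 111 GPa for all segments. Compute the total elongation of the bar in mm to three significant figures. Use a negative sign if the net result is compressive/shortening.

1.05 mm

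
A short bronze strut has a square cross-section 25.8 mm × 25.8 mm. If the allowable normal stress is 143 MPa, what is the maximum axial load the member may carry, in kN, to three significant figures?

95.2 kN

A = 665.6 mm².
P_max = σ_allow · A = 143 · 665.6 = 95190 N = 95.19 kN.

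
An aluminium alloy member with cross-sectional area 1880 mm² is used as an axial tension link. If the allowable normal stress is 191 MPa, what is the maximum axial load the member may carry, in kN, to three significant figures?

359 kN

P_max = σ_allow · A = 191 · 1880 = 359100 N = 359.1 kN.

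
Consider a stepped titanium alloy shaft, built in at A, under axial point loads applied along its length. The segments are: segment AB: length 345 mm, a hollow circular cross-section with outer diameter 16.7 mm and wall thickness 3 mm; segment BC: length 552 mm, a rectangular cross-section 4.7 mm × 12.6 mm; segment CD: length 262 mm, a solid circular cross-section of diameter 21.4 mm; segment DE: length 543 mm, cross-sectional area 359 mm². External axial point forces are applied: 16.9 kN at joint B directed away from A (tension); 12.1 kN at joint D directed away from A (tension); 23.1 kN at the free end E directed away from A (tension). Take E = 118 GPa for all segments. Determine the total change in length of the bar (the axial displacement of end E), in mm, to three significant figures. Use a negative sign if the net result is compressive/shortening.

4.47 mm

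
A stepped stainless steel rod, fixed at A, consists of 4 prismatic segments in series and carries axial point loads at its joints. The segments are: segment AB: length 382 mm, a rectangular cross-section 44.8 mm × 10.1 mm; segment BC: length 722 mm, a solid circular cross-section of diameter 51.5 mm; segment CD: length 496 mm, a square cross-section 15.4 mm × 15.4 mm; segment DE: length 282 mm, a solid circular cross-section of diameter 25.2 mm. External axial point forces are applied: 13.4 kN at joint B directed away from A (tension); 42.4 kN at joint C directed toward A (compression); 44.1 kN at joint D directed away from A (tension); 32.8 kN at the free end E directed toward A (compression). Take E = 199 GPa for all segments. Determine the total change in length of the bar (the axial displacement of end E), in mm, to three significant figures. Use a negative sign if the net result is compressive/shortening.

Internal axial forces (sectioning from the free end, tension +): N_DE = -32.8 kN, N_CD = 11.3 kN, N_BC = -31.1 kN, N_AB = -17.7 kN.
A_AB = 452.5 mm².
A_BC = 2083 mm².
A_CD = 237.2 mm².
A_DE = 498.8 mm².
δ_AB = -17700·382/(452.5·199000) = -0.07509 mm
δ_BC = -31100·722/(2083·199000) = -0.05417 mm
δ_CD = 11300·496/(237.2·199000) = 0.1188 mm
δ_DE = -32800·282/(498.8·199000) = -0.09319 mm
δ = Σδ_i = -0.1037 mm.

-0.104 mm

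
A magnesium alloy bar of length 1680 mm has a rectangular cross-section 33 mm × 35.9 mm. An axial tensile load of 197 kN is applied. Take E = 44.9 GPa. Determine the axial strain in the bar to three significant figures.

A = 1185 mm².
σ = N/A = 166.3 MPa; ε = σ/E = 166.3/44900 = 3.703e-03.

0.00370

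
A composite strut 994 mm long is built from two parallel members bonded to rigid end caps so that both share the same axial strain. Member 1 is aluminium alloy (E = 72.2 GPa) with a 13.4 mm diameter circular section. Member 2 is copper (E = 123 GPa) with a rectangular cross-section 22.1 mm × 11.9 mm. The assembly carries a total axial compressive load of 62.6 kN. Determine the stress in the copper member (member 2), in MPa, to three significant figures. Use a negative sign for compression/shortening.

-181 MPa

A_1 = 141 mm².
A_2 = 263 mm².
Equal strain + equilibrium ⇒ each member carries load in proportion to AE: A₁E₁ = 10180000 N, A₂E₂ = 32350000 N, ΣAE = 42530000 N.
σ₂ = P·E₂/ΣAE = -62600·123000/42530000 = -181 MPa.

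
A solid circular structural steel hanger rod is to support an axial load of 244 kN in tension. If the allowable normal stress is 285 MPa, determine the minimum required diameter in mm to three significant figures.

33.0 mm

Required area A ≥ P/σ_allow = 244000/285 = 856.1 mm².
For a solid circular section, d ≥ √(4A/π) = 33.02 mm.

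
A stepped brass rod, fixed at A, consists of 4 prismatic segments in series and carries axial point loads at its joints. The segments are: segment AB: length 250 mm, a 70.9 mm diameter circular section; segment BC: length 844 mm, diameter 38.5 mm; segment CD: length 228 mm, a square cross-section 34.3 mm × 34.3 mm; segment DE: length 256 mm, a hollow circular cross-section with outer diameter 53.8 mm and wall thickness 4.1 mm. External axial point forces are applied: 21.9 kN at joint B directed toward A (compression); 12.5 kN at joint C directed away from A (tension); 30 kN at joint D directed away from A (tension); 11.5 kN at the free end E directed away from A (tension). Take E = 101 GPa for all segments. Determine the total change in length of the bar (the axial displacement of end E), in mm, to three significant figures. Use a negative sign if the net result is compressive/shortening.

0.533 mm

Internal axial forces (sectioning from the free end, tension +): N_DE = 11.5 kN, N_CD = 41.5 kN, N_BC = 54 kN, N_AB = 32.1 kN.
A_AB = 3948 mm².
A_BC = 1164 mm².
A_CD = 1176 mm².
A_DE = 640.2 mm².
δ_AB = 32100·250/(3948·101000) = 0.02013 mm
δ_BC = 54000·844/(1164·101000) = 0.3876 mm
δ_CD = 41500·228/(1176·101000) = 0.07963 mm
δ_DE = 11500·256/(640.2·101000) = 0.04553 mm
δ = Σδ_i = 0.5329 mm.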